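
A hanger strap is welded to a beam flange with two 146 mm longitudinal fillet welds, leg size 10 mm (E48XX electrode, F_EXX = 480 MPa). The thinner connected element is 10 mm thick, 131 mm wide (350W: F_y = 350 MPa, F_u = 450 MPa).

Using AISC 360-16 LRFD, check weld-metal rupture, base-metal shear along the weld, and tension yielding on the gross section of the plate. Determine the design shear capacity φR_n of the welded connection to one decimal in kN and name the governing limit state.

412.7 kN (gross-section yield governs)

Weld metal: throat = 0.707×10 = 7.07 mm, L = 2×146 = 292 mm. φR_n = 0.75 × 0.6 × 480 × 7.07 × 292 = 445.9 kN.
Base metal shear (10 mm plate): yield φR_n = 1.0×0.6×350×10×292 = 613.2 kN; rupture φR_n = 0.75×0.6×450×10×292 = 591.3 kN; take 591.3 kN (rupture).
Tension yield (gross): A_g = 131×10 = 1310 mm². φR_n = 0.90 × 350 × 1310 = 412.7 kN.
Governing: min(445.9, 591.3, 412.7) = 412.7 kN → gross-section yield.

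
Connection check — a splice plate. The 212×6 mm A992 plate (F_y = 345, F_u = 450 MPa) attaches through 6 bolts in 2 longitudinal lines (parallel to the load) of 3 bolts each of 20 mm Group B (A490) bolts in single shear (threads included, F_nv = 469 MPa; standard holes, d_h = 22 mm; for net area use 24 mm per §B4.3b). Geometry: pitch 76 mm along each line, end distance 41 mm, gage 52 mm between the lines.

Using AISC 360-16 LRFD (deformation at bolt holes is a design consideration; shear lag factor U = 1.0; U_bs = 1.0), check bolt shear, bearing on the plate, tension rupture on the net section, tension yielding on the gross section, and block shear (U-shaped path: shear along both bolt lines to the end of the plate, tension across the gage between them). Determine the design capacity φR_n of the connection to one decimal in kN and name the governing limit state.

Bolt shear: A_b = π(20)²/4 = 314.16 mm². φR_n = 0.75 × 469 × 314.16 × 6 × 1 = 663.0 kN.
Bearing (6 mm plate, F_u = 450 MPa): end bolts L_c = 41 − 22/2 = 30, R_n = min(1.2×30×6×450, 2.4×20×6×450) = 97.2 kN/bolt; interior L_c = 76 − 22 = 54, R_n = 129.6 kN/bolt. φR_n = 0.75 × (2×97.2 + 4×129.6) = 534.6 kN.
Tension rupture (net): A_n = (212 − 2×24)×6 = 984 mm² (U = 1.0, A_e = A_n). φR_n = 0.75 × 450 × 984 = 332.1 kN.
Tension yield (gross): A_g = 212×6 = 1272 mm². φR_n = 0.90 × 345 × 1272 = 395.0 kN.
Block shear: shear path 2×[41+2×76] = 2×193 mm, A_gv = 2316, A_nv = 2×(193 − 2.5×24)×6 = 1596 mm²; tension across gage: (52 − 1×24)×6 = 168 mm². R_n = min(0.6×450×1596, 0.6×345×2316) + 1.0×450×168 = min(430.92, 479.41) + 75.6 = 506.52 kN. φR_n = 0.75 × 506.52 = 379.9 kN.
Governing: min(663.0, 534.6, 332.1, 395.0, 379.9) = 332.1 kN → net-section rupture.

332.1 kN (net-section rupture governs)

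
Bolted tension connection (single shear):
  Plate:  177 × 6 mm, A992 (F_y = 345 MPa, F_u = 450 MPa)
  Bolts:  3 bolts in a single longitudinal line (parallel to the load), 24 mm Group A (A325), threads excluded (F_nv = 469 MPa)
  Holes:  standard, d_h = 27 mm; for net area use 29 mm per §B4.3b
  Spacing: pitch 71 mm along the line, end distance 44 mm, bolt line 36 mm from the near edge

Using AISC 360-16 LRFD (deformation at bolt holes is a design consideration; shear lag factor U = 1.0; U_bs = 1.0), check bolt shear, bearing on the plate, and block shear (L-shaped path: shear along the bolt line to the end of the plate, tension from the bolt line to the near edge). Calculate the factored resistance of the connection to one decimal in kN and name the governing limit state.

181.4 kN (block shear governs)

Bolt shear: A_b = π(24)²/4 = 452.39 mm². φR_n = 0.75 × 469 × 452.39 × 3 × 1 = 477.4 kN.
Bearing (6 mm plate, F_u = 450 MPa): end bolts L_c = 44 − 27/2 = 30.5, R_n = min(1.2×30.5×6×450, 2.4×24×6×450) = 98.82 kN/bolt; interior L_c = 71 − 27 = 44, R_n = 142.56 kN/bolt. φR_n = 0.75 × (1×98.82 + 2×142.56) = 288.0 kN.
Block shear: shear path 1×[44+2×71] = 1×186 mm, A_gv = 1116, A_nv = 1×(186 − 2.5×29)×6 = 681 mm²; tension to near edge: (36 − 0.5×29)×6 = 129 mm². R_n = min(0.6×450×681, 0.6×345×1116) + 1.0×450×129 = min(183.87, 231.01) + 58.05 = 241.92 kN. φR_n = 0.75 × 241.92 = 181.4 kN.
Governing: min(477.4, 288.0, 181.4) = 181.4 kN → block shear.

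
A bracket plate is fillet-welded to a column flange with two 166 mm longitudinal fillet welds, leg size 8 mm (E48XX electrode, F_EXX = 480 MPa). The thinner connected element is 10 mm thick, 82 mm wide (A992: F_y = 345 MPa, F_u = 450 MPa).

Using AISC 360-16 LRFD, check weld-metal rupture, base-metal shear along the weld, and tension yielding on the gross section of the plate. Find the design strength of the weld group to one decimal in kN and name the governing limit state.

254.6 kN (gross-section yield governs)

Weld metal: throat = 0.707×8 = 5.656 mm, L = 2×166 = 332 mm. φR_n = 0.75 × 0.6 × 480 × 5.656 × 332 = 405.6 kN.
Base metal shear (10 mm plate): yield φR_n = 1.0×0.6×345×10×332 = 687.2 kN; rupture φR_n = 0.75×0.6×450×10×332 = 672.3 kN; take 672.3 kN (rupture).
Tension yield (gross): A_g = 82×10 = 820 mm². φR_n = 0.90 × 345 × 820 = 254.6 kN.
Governing: min(405.6, 672.3, 254.6) = 254.6 kN → gross-section yield.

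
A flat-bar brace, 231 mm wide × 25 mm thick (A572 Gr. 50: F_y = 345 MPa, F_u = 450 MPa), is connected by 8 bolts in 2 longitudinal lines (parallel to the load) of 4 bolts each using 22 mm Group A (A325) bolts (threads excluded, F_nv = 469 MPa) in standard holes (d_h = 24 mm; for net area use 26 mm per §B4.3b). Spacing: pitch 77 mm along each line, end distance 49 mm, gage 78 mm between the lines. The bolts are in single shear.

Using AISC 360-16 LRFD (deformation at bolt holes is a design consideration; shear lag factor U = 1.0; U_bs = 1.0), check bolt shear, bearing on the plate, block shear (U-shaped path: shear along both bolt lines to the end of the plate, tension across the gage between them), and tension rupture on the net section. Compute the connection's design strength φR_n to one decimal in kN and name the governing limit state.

1069.7 kN (bolt shear governs)

Bolt shear: A_b = π(22)²/4 = 380.13 mm². φR_n = 0.75 × 469 × 380.13 × 8 × 1 = 1069.7 kN.
Bearing (25 mm plate, F_u = 450 MPa): end bolts L_c = 49 − 24/2 = 37, R_n = min(1.2×37×25×450, 2.4×22×25×450) = 499.5 kN/bolt; interior L_c = 77 − 24 = 53, R_n = 594 kN/bolt. φR_n = 0.75 × (2×499.5 + 6×594) = 3422.3 kN.
Block shear: shear path 2×[49+3×77] = 2×280 mm, A_gv = 14000, A_nv = 2×(280 − 3.5×26)×25 = 9450 mm²; tension across gage: (78 − 1×26)×25 = 1300 mm². R_n = min(0.6×450×9450, 0.6×345×14000) + 1.0×450×1300 = min(2551.5, 2898) + 585 = 3136.5 kN. φR_n = 0.75 × 3136.5 = 2352.4 kN.
Tension rupture (net): A_n = (231 − 2×26)×25 = 4475 mm² (U = 1.0, A_e = A_n). φR_n = 0.75 × 450 × 4475 = 1510.3 kN.
Governing: min(1069.7, 3422.3, 2352.4, 1510.3) = 1069.7 kN → bolt shear.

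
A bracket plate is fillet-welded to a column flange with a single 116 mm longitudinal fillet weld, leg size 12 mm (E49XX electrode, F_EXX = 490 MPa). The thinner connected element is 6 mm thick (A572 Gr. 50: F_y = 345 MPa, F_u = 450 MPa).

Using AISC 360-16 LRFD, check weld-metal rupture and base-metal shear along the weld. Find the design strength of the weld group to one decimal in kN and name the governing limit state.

Weld metal: throat = 0.707×12 = 8.484 mm, L = 116 mm. φR_n = 0.75 × 0.6 × 490 × 8.484 × 116 = 217.0 kN.
Base metal shear (6 mm plate): yield φR_n = 1.0×0.6×345×6×116 = 144.1 kN; rupture φR_n = 0.75×0.6×450×6×116 = 140.9 kN; take 140.9 kN (rupture).
Governing: min(217.0, 140.9) = 140.9 kN → base-metal shear.

140.9 kN (base-metal shear governs)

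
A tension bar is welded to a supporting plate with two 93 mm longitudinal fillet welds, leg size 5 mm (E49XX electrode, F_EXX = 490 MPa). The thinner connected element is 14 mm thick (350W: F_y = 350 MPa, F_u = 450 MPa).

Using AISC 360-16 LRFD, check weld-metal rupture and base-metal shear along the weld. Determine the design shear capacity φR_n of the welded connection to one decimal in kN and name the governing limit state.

145.0 kN (weld metal governs)

Weld metal: throat = 0.707×5 = 3.535 mm, L = 2×93 = 186 mm. φR_n = 0.75 × 0.6 × 490 × 3.535 × 186 = 145.0 kN.
Base metal shear (14 mm plate): yield φR_n = 1.0×0.6×350×14×186 = 546.8 kN; rupture φR_n = 0.75×0.6×450×14×186 = 527.3 kN; take 527.3 kN (rupture).
Governing: min(145.0, 527.3) = 145.0 kN → weld metal.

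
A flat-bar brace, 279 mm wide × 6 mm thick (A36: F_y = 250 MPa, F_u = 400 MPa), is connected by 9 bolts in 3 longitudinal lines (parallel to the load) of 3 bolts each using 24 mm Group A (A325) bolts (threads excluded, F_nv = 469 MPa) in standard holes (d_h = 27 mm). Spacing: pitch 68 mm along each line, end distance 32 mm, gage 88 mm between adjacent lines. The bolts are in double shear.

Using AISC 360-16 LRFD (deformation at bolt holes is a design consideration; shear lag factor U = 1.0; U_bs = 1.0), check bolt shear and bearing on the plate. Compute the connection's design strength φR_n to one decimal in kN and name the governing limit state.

Bolt shear: A_b = π(24)²/4 = 452.39 mm². φR_n = 0.75 × 469 × 452.39 × 9 × 2 = 2864.3 kN.
Bearing (6 mm plate, F_u = 400 MPa): end bolts L_c = 32 − 27/2 = 18.5, R_n = min(1.2×18.5×6×400, 2.4×24×6×400) = 53.28 kN/bolt; interior L_c = 68 − 27 = 41, R_n = 118.08 kN/bolt. φR_n = 0.75 × (3×53.28 + 6×118.08) = 651.2 kN.
Governing: min(2864.3, 651.2) = 651.2 kN → bearing.

651.2 kN (bearing governs)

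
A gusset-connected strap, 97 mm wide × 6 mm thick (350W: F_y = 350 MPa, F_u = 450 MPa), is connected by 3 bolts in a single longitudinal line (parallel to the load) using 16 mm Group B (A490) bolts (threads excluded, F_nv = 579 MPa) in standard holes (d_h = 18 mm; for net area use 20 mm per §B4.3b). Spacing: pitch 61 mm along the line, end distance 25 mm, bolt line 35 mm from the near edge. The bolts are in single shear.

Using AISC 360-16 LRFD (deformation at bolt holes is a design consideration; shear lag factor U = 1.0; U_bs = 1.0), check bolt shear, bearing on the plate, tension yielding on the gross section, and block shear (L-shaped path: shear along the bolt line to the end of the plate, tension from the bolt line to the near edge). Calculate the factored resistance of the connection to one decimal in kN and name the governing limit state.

Bolt shear: A_b = π(16)²/4 = 201.06 mm². φR_n = 0.75 × 579 × 201.06 × 3 × 1 = 261.9 kN.
Bearing (6 mm plate, F_u = 450 MPa): end bolts L_c = 25 − 18/2 = 16, R_n = min(1.2×16×6×450, 2.4×16×6×450) = 51.84 kN/bolt; interior L_c = 61 − 18 = 43, R_n = 103.68 kN/bolt. φR_n = 0.75 × (1×51.84 + 2×103.68) = 194.4 kN.
Tension yield (gross): A_g = 97×6 = 582 mm². φR_n = 0.90 × 350 × 582 = 183.3 kN.
Block shear: shear path 1×[25+2×61] = 1×147 mm, A_gv = 882, A_nv = 1×(147 − 2.5×20)×6 = 582 mm²; tension to near edge: (35 − 0.5×20)×6 = 150 mm². R_n = min(0.6×450×582, 0.6×350×882) + 1.0×450×150 = min(157.14, 185.22) + 67.5 = 224.64 kN. φR_n = 0.75 × 224.64 = 168.5 kN.
Governing: min(261.9, 194.4, 183.3, 168.5) = 168.5 kN → block shear.

168.5 kN (block shear governs)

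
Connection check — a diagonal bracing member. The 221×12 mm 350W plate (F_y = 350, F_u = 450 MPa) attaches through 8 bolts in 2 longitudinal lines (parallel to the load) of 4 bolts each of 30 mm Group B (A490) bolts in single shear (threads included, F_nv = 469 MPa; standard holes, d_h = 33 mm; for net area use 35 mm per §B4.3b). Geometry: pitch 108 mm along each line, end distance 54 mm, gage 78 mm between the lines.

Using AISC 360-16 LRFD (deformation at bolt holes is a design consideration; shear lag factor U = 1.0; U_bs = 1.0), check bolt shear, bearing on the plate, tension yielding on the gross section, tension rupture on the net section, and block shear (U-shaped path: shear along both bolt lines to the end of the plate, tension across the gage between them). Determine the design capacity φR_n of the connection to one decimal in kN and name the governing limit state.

611.6 kN (net-section rupture governs)

Bolt shear: A_b = π(30)²/4 = 706.86 mm². φR_n = 0.75 × 469 × 706.86 × 8 × 1 = 1989.1 kN.
Bearing (12 mm plate, F_u = 450 MPa): end bolts L_c = 54 − 33/2 = 37.5, R_n = min(1.2×37.5×12×450, 2.4×30×12×450) = 243 kN/bolt; interior L_c = 108 − 33 = 75, R_n = 388.8 kN/bolt. φR_n = 0.75 × (2×243 + 6×388.8) = 2114.1 kN.
Tension yield (gross): A_g = 221×12 = 2652 mm². φR_n = 0.90 × 350 × 2652 = 835.4 kN.
Tension rupture (net): A_n = (221 − 2×35)×12 = 1812 mm² (U = 1.0, A_e = A_n). φR_n = 0.75 × 450 × 1812 = 611.6 kN.
Block shear: shear path 2×[54+3×108] = 2×378 mm, A_gv = 9072, A_nv = 2×(378 − 3.5×35)×12 = 6132 mm²; tension across gage: (78 − 1×35)×12 = 516 mm². R_n = min(0.6×450×6132, 0.6×350×9072) + 1.0×450×516 = min(1655.6, 1905.1) + 232.2 = 1887.8 kN. φR_n = 0.75 × 1887.8 = 1415.9 kN.
Governing: min(1989.1, 2114.1, 835.4, 611.6, 1415.9) = 611.6 kN → net-section rupture.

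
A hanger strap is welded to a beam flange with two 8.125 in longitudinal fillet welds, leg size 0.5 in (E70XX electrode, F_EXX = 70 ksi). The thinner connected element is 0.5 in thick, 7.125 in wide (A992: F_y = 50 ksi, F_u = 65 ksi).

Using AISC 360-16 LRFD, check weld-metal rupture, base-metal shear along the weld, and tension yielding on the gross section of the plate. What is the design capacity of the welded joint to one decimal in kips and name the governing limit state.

Weld metal: throat = 0.707×0.5 = 0.3535 in, L = 2×8.125 = 16.25 in. φR_n = 0.75 × 0.6 × 70 × 0.3535 × 16.25 = 180.9 kips.
Base metal shear (0.5 in plate): yield φR_n = 1.0×0.6×50×0.5×16.25 = 243.8 kips; rupture φR_n = 0.75×0.6×65×0.5×16.25 = 237.7 kips; take 237.7 kips (rupture).
Tension yield (gross): A_g = 7.125×0.5 = 3.5625 in². φR_n = 0.90 × 50 × 3.5625 = 160.3 kips.
Governing: min(180.9, 237.7, 160.3) = 160.3 kips → gross-section yield.

160.3 kips (gross-section yield governs)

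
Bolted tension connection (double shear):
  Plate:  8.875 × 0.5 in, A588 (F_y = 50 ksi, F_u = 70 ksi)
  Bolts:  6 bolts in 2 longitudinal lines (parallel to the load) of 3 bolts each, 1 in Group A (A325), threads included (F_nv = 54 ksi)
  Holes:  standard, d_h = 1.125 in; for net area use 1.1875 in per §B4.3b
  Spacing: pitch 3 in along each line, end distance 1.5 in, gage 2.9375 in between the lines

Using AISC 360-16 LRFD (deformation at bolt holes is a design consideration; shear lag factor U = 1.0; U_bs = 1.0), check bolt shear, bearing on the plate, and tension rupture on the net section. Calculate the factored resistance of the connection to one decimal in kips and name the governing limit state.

Bolt shear: A_b = π(1)²/4 = 0.7854 in². φR_n = 0.75 × 54 × 0.7854 × 6 × 2 = 381.7 kips.
Bearing (0.5 in plate, F_u = 70 ksi): end bolts L_c = 1.5 − 1.125/2 = 0.9375, R_n = min(1.2×0.9375×0.5×70, 2.4×1×0.5×70) = 39.375 kips/bolt; interior L_c = 3 − 1.125 = 1.875, R_n = 78.75 kips/bolt. φR_n = 0.75 × (2×39.375 + 4×78.75) = 295.3 kips.
Tension rupture (net): A_n = (8.875 − 2×1.1875)×0.5 = 3.25 in² (U = 1.0, A_e = A_n). φR_n = 0.75 × 70 × 3.25 = 170.6 kips.
Governing: min(381.7, 295.3, 170.6) = 170.6 kips → net-section rupture.

170.6 kips (net-section rupture governs)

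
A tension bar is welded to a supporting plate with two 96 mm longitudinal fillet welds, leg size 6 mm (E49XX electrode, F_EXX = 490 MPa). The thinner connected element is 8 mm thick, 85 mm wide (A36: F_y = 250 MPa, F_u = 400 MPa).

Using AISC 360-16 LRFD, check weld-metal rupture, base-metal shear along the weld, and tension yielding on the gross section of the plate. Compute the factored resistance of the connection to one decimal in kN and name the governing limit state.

Weld metal: throat = 0.707×6 = 4.242 mm, L = 2×96 = 192 mm. φR_n = 0.75 × 0.6 × 490 × 4.242 × 192 = 179.6 kN.
Base metal shear (8 mm plate): yield φR_n = 1.0×0.6×250×8×192 = 230.4 kN; rupture φR_n = 0.75×0.6×400×8×192 = 276.5 kN; take 230.4 kN (yield).
Tension yield (gross): A_g = 85×8 = 680 mm². φR_n = 0.90 × 250 × 680 = 153.0 kN.
Governing: min(179.6, 230.4, 153.0) = 153.0 kN → gross-section yield.

153.0 kN (gross-section yield governs)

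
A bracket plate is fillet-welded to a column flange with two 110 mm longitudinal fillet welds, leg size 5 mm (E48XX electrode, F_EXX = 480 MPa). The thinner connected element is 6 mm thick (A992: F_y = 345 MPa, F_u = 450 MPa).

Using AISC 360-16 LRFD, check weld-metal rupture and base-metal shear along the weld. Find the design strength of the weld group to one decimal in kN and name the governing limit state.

Weld metal: throat = 0.707×5 = 3.535 mm, L = 2×110 = 220 mm. φR_n = 0.75 × 0.6 × 480 × 3.535 × 220 = 168.0 kN.
Base metal shear (6 mm plate): yield φR_n = 1.0×0.6×345×6×220 = 273.2 kN; rupture φR_n = 0.75×0.6×450×6×220 = 267.3 kN; take 267.3 kN (rupture).
Governing: min(168.0, 267.3) = 168.0 kN → weld metal.

168.0 kN (weld metal governs)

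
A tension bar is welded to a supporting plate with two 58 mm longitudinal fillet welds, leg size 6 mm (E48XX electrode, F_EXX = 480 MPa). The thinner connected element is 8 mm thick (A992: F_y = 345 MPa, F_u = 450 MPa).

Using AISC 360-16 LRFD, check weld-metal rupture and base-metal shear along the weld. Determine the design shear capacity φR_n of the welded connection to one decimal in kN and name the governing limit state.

Weld metal: throat = 0.707×6 = 4.242 mm, L = 2×58 = 116 mm. φR_n = 0.75 × 0.6 × 480 × 4.242 × 116 = 106.3 kN.
Base metal shear (8 mm plate): yield φR_n = 1.0×0.6×345×8×116 = 192.1 kN; rupture φR_n = 0.75×0.6×450×8×116 = 187.9 kN; take 187.9 kN (rupture).
Governing: min(106.3, 187.9) = 106.3 kN → weld metal.

106.3 kN (weld metal governs)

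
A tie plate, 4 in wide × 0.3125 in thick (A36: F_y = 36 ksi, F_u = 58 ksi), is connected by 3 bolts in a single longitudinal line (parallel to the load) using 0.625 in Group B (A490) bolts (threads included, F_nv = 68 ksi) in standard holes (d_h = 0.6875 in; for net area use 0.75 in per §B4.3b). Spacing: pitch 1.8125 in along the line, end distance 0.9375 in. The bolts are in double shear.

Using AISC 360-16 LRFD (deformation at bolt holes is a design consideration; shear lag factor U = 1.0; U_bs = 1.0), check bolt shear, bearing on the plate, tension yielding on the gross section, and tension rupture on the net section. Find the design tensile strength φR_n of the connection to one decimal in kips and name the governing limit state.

40.5 kips (gross-section yield governs)

Bolt shear: A_b = π(0.625)²/4 = 0.3068 in². φR_n = 0.75 × 68 × 0.3068 × 3 × 2 = 93.9 kips.
Bearing (0.3125 in plate, F_u = 58 ksi): end bolts L_c = 0.9375 − 0.6875/2 = 0.59375, R_n = min(1.2×0.59375×0.3125×58, 2.4×0.625×0.3125×58) = 12.914 kips/bolt; interior L_c = 1.8125 − 0.6875 = 1.125, R_n = 24.469 kips/bolt. φR_n = 0.75 × (1×12.914 + 2×24.469) = 46.4 kips.
Tension yield (gross): A_g = 4×0.3125 = 1.25 in². φR_n = 0.90 × 36 × 1.25 = 40.5 kips.
Tension rupture (net): A_n = (4 − 1×0.75)×0.3125 = 1.0156 in² (U = 1.0, A_e = A_n). φR_n = 0.75 × 58 × 1.0156 = 44.2 kips.
Governing: min(93.9, 46.4, 40.5, 44.2) = 40.5 kips → gross-section yield.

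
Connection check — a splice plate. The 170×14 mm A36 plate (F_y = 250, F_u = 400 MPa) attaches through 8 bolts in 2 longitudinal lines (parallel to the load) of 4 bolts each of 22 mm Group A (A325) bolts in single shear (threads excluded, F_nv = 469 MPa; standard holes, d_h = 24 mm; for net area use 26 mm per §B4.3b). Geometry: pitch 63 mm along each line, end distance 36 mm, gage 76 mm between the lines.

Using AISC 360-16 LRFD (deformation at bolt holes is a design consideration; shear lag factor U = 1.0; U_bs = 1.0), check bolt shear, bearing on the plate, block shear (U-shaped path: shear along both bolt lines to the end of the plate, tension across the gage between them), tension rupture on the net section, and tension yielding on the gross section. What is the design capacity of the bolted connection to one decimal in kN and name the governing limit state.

495.6 kN (net-section rupture governs)

Bolt shear: A_b = π(22)²/4 = 380.13 mm². φR_n = 0.75 × 469 × 380.13 × 8 × 1 = 1069.7 kN.
Bearing (14 mm plate, F_u = 400 MPa): end bolts L_c = 36 − 24/2 = 24, R_n = min(1.2×24×14×400, 2.4×22×14×400) = 161.28 kN/bolt; interior L_c = 63 − 24 = 39, R_n = 262.08 kN/bolt. φR_n = 0.75 × (2×161.28 + 6×262.08) = 1421.3 kN.
Block shear: shear path 2×[36+3×63] = 2×225 mm, A_gv = 6300, A_nv = 2×(225 − 3.5×26)×14 = 3752 mm²; tension across gage: (76 − 1×26)×14 = 700 mm². R_n = min(0.6×400×3752, 0.6×250×6300) + 1.0×400×700 = min(900.48, 945) + 280 = 1180.5 kN. φR_n = 0.75 × 1180.5 = 885.4 kN.
Tension rupture (net): A_n = (170 − 2×26)×14 = 1652 mm² (U = 1.0, A_e = A_n). φR_n = 0.75 × 400 × 1652 = 495.6 kN.
Tension yield (gross): A_g = 170×14 = 2380 mm². φR_n = 0.90 × 250 × 2380 = 535.5 kN.
Governing: min(1069.7, 1421.3, 885.4, 495.6, 535.5) = 495.6 kN → net-section rupture.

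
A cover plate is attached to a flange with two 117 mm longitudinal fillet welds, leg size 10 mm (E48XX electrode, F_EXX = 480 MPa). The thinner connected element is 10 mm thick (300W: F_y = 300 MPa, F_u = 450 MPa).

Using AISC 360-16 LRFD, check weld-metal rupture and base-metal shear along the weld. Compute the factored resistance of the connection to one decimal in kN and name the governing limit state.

Weld metal: throat = 0.707×10 = 7.07 mm, L = 2×117 = 234 mm. φR_n = 0.75 × 0.6 × 480 × 7.07 × 234 = 357.3 kN.
Base metal shear (10 mm plate): yield φR_n = 1.0×0.6×300×10×234 = 421.2 kN; rupture φR_n = 0.75×0.6×450×10×234 = 473.9 kN; take 421.2 kN (yield).
Governing: min(357.3, 421.2) = 357.3 kN → weld metal.

357.3 kN (weld metal governs)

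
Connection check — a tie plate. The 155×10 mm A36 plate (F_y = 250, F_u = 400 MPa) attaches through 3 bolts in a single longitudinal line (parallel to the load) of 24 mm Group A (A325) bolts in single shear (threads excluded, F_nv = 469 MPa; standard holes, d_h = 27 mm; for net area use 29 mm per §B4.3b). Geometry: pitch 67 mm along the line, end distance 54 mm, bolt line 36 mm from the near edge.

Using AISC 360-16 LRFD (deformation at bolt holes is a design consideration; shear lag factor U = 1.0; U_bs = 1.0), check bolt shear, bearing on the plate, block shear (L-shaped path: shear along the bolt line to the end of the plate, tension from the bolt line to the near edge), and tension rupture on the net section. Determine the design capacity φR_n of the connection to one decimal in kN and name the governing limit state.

Bolt shear: A_b = π(24)²/4 = 452.39 mm². φR_n = 0.75 × 469 × 452.39 × 3 × 1 = 477.4 kN.
Bearing (10 mm plate, F_u = 400 MPa): end bolts L_c = 54 − 27/2 = 40.5, R_n = min(1.2×40.5×10×400, 2.4×24×10×400) = 194.4 kN/bolt; interior L_c = 67 − 27 = 40, R_n = 192 kN/bolt. φR_n = 0.75 × (1×194.4 + 2×192) = 433.8 kN.
Block shear: shear path 1×[54+2×67] = 1×188 mm, A_gv = 1880, A_nv = 1×(188 − 2.5×29)×10 = 1155 mm²; tension to near edge: (36 − 0.5×29)×10 = 215 mm². R_n = min(0.6×400×1155, 0.6×250×1880) + 1.0×400×215 = min(277.2, 282) + 86 = 363.2 kN. φR_n = 0.75 × 363.2 = 272.4 kN.
Tension rupture (net): A_n = (155 − 1×29)×10 = 1260 mm² (U = 1.0, A_e = A_n). φR_n = 0.75 × 400 × 1260 = 378.0 kN.
Governing: min(477.4, 433.8, 272.4, 378.0) = 272.4 kN → block shear.

272.4 kN (block shear governs)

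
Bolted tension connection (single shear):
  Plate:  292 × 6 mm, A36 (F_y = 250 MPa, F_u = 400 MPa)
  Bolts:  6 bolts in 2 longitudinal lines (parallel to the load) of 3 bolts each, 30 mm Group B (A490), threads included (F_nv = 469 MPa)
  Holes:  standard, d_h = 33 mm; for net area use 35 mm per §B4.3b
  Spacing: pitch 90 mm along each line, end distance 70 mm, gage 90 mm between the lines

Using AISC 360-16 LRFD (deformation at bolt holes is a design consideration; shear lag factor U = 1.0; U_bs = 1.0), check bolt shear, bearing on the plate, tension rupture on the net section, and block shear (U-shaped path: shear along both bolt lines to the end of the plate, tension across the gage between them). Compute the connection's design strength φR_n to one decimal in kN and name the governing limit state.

399.6 kN (net-section rupture governs)

Bolt shear: A_b = π(30)²/4 = 706.86 mm². φR_n = 0.75 × 469 × 706.86 × 6 × 1 = 1491.8 kN.
Bearing (6 mm plate, F_u = 400 MPa): end bolts L_c = 70 − 33/2 = 53.5, R_n = min(1.2×53.5×6×400, 2.4×30×6×400) = 154.08 kN/bolt; interior L_c = 90 − 33 = 57, R_n = 164.16 kN/bolt. φR_n = 0.75 × (2×154.08 + 4×164.16) = 723.6 kN.
Tension rupture (net): A_n = (292 − 2×35)×6 = 1332 mm² (U = 1.0, A_e = A_n). φR_n = 0.75 × 400 × 1332 = 399.6 kN.
Block shear: shear path 2×[70+2×90] = 2×250 mm, A_gv = 3000, A_nv = 2×(250 − 2.5×35)×6 = 1950 mm²; tension across gage: (90 − 1×35)×6 = 330 mm². R_n = min(0.6×400×1950, 0.6×250×3000) + 1.0×400×330 = min(468, 450) + 132 = 582 kN. φR_n = 0.75 × 582 = 436.5 kN.
Governing: min(1491.8, 723.6, 399.6, 436.5) = 399.6 kN → net-section rupture.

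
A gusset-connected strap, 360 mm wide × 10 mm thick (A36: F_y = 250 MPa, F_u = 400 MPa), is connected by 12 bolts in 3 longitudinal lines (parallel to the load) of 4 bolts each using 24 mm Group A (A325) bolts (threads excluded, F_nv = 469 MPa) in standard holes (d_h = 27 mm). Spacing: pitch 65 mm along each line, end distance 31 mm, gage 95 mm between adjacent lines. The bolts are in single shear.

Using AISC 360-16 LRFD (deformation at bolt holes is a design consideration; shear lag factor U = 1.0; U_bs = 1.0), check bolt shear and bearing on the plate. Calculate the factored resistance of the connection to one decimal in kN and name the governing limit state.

1420.2 kN (bearing governs)

Bolt shear: A_b = π(24)²/4 = 452.39 mm². φR_n = 0.75 × 469 × 452.39 × 12 × 1 = 1909.5 kN.
Bearing (10 mm plate, F_u = 400 MPa): end bolts L_c = 31 − 27/2 = 17.5, R_n = min(1.2×17.5×10×400, 2.4×24×10×400) = 84 kN/bolt; interior L_c = 65 − 27 = 38, R_n = 182.4 kN/bolt. φR_n = 0.75 × (3×84 + 9×182.4) = 1420.2 kN.
Governing: min(1909.5, 1420.2) = 1420.2 kN → bearing.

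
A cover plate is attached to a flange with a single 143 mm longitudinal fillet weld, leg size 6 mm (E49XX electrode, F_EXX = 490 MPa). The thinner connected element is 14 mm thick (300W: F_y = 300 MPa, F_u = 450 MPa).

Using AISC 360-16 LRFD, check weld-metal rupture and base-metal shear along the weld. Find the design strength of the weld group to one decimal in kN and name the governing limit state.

Weld metal: throat = 0.707×6 = 4.242 mm, L = 143 mm. φR_n = 0.75 × 0.6 × 490 × 4.242 × 143 = 133.8 kN.
Base metal shear (14 mm plate): yield φR_n = 1.0×0.6×300×14×143 = 360.4 kN; rupture φR_n = 0.75×0.6×450×14×143 = 405.4 kN; take 360.4 kN (yield).
Governing: min(133.8, 360.4) = 133.8 kN → weld metal.

133.8 kN (weld metal governs)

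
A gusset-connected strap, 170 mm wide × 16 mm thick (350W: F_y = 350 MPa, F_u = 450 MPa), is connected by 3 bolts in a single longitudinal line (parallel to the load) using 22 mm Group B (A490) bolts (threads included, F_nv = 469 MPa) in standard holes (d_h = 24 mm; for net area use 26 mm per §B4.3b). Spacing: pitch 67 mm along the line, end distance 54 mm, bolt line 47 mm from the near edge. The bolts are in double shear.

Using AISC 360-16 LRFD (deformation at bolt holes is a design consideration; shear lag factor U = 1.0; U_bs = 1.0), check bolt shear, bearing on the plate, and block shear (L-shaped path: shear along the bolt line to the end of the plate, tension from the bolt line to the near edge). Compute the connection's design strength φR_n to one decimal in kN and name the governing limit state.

582.1 kN (block shear governs)

Bolt shear: A_b = π(22)²/4 = 380.13 mm². φR_n = 0.75 × 469 × 380.13 × 3 × 2 = 802.3 kN.
Bearing (16 mm plate, F_u = 450 MPa): end bolts L_c = 54 − 24/2 = 42, R_n = min(1.2×42×16×450, 2.4×22×16×450) = 362.88 kN/bolt; interior L_c = 67 − 24 = 43, R_n = 371.52 kN/bolt. φR_n = 0.75 × (1×362.88 + 2×371.52) = 829.4 kN.
Block shear: shear path 1×[54+2×67] = 1×188 mm, A_gv = 3008, A_nv = 1×(188 − 2.5×26)×16 = 1968 mm²; tension to near edge: (47 − 0.5×26)×16 = 544 mm². R_n = min(0.6×450×1968, 0.6×350×3008) + 1.0×450×544 = min(531.36, 631.68) + 244.8 = 776.16 kN. φR_n = 0.75 × 776.16 = 582.1 kN.
Governing: min(802.3, 829.4, 582.1) = 582.1 kN → block shear.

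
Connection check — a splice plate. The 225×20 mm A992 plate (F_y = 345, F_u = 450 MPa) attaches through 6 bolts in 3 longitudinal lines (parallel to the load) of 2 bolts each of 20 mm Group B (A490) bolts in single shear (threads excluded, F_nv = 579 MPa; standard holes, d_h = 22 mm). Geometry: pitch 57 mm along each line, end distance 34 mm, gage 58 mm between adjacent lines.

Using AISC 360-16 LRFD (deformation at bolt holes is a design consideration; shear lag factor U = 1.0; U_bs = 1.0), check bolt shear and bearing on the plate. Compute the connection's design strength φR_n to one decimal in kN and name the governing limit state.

818.5 kN (bolt shear governs)

Bolt shear: A_b = π(20)²/4 = 314.16 mm². φR_n = 0.75 × 579 × 314.16 × 6 × 1 = 818.5 kN.
Bearing (20 mm plate, F_u = 450 MPa): end bolts L_c = 34 − 22/2 = 23, R_n = min(1.2×23×20×450, 2.4×20×20×450) = 248.4 kN/bolt; interior L_c = 57 − 22 = 35, R_n = 378 kN/bolt. φR_n = 0.75 × (3×248.4 + 3×378) = 1409.4 kN.
Governing: min(818.5, 1409.4) = 818.5 kN → bolt shear.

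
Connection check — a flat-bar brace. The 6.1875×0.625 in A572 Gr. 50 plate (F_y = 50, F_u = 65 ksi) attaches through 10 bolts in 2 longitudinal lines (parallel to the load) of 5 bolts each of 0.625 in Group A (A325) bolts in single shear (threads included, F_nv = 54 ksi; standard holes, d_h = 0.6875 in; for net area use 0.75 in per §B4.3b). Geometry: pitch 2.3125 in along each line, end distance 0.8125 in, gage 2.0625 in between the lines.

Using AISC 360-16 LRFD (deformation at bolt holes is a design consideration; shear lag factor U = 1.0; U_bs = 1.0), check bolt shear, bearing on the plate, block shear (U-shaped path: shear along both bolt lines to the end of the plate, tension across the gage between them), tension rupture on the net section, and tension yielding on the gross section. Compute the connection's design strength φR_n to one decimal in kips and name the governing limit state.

Bolt shear: A_b = π(0.625)²/4 = 0.3068 in². φR_n = 0.75 × 54 × 0.3068 × 10 × 1 = 124.3 kips.
Bearing (0.625 in plate, F_u = 65 ksi): end bolts L_c = 0.8125 − 0.6875/2 = 0.46875, R_n = min(1.2×0.46875×0.625×65, 2.4×0.625×0.625×65) = 22.852 kips/bolt; interior L_c = 2.3125 − 0.6875 = 1.625, R_n = 60.938 kips/bolt. φR_n = 0.75 × (2×22.852 + 8×60.938) = 399.9 kips.
Block shear: shear path 2×[0.8125+4×2.3125] = 2×10.0625 in, A_gv = 12.578, A_nv = 2×(10.0625 − 4.5×0.75)×0.625 = 8.3594 in²; tension across gage: (2.0625 − 1×0.75)×0.625 = 0.82031 in². R_n = min(0.6×65×8.3594, 0.6×50×12.578) + 1.0×65×0.82031 = min(326.02, 377.34) + 53.32 = 379.34 kips. φR_n = 0.75 × 379.34 = 284.5 kips.
Tension rupture (net): A_n = (6.1875 − 2×0.75)×0.625 = 2.9297 in² (U = 1.0, A_e = A_n). φR_n = 0.75 × 65 × 2.9297 = 142.8 kips.
Tension yield (gross): A_g = 6.1875×0.625 = 3.8672 in². φR_n = 0.90 × 50 × 3.8672 = 174.0 kips.
Governing: min(124.3, 399.9, 284.5, 142.8, 174.0) = 124.3 kips → bolt shear.

124.3 kips (bolt shear governs)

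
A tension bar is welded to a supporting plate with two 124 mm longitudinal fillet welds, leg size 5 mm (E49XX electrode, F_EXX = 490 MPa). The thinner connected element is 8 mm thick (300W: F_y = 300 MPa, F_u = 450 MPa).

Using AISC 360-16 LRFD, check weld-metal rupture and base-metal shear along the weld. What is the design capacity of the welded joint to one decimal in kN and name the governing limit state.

193.3 kN (weld metal governs)

Weld metal: throat = 0.707×5 = 3.535 mm, L = 2×124 = 248 mm. φR_n = 0.75 × 0.6 × 490 × 3.535 × 248 = 193.3 kN.
Base metal shear (8 mm plate): yield φR_n = 1.0×0.6×300×8×248 = 357.1 kN; rupture φR_n = 0.75×0.6×450×8×248 = 401.8 kN; take 357.1 kN (yield).
Governing: min(193.3, 357.1) = 193.3 kN → weld metal.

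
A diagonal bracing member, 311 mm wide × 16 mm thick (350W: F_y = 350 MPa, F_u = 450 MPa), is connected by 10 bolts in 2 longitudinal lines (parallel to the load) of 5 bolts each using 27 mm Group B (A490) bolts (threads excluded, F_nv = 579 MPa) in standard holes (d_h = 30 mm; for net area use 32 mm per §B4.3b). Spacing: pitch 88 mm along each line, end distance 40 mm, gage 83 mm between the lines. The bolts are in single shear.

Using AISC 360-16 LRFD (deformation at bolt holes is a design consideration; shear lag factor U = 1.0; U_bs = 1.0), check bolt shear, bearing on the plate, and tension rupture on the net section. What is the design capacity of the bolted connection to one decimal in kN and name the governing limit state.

1333.8 kN (net-section rupture governs)

Bolt shear: A_b = π(27)²/4 = 572.56 mm². φR_n = 0.75 × 579 × 572.56 × 10 × 1 = 2486.3 kN.
Bearing (16 mm plate, F_u = 450 MPa): end bolts L_c = 40 − 30/2 = 25, R_n = min(1.2×25×16×450, 2.4×27×16×450) = 216 kN/bolt; interior L_c = 88 − 30 = 58, R_n = 466.56 kN/bolt. φR_n = 0.75 × (2×216 + 8×466.56) = 3123.4 kN.
Tension rupture (net): A_n = (311 − 2×32)×16 = 3952 mm² (U = 1.0, A_e = A_n). φR_n = 0.75 × 450 × 3952 = 1333.8 kN.
Governing: min(2486.3, 3123.4, 1333.8) = 1333.8 kN → net-section rupture.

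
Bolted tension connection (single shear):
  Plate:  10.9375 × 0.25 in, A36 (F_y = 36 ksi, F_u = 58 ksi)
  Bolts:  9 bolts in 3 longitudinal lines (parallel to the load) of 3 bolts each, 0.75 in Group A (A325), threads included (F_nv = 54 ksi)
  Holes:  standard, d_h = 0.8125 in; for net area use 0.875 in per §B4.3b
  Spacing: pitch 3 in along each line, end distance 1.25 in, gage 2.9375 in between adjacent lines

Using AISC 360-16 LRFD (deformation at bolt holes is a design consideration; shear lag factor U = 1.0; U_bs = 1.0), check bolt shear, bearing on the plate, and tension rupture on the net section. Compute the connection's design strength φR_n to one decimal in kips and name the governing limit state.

90.4 kips (net-section rupture governs)

Bolt shear: A_b = π(0.75)²/4 = 0.44179 in². φR_n = 0.75 × 54 × 0.44179 × 9 × 1 = 161.0 kips.
Bearing (0.25 in plate, F_u = 58 ksi): end bolts L_c = 1.25 − 0.8125/2 = 0.84375, R_n = min(1.2×0.84375×0.25×58, 2.4×0.75×0.25×58) = 14.681 kips/bolt; interior L_c = 3 − 0.8125 = 2.1875, R_n = 26.1 kips/bolt. φR_n = 0.75 × (3×14.681 + 6×26.1) = 150.5 kips.
Tension rupture (net): A_n = (10.9375 − 3×0.875)×0.25 = 2.0781 in² (U = 1.0, A_e = A_n). φR_n = 0.75 × 58 × 2.0781 = 90.4 kips.
Governing: min(161.0, 150.5, 90.4) = 90.4 kips → net-section rupture.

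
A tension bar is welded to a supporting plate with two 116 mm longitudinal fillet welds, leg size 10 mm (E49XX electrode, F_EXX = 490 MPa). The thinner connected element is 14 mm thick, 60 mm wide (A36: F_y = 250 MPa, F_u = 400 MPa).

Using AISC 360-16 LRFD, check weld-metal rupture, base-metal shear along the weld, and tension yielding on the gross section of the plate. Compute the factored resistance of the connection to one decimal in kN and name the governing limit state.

189.0 kN (gross-section yield governs)

Weld metal: throat = 0.707×10 = 7.07 mm, L = 2×116 = 232 mm. φR_n = 0.75 × 0.6 × 490 × 7.07 × 232 = 361.7 kN.
Base metal shear (14 mm plate): yield φR_n = 1.0×0.6×250×14×232 = 487.2 kN; rupture φR_n = 0.75×0.6×400×14×232 = 584.6 kN; take 487.2 kN (yield).
Tension yield (gross): A_g = 60×14 = 840 mm². φR_n = 0.90 × 250 × 840 = 189.0 kN.
Governing: min(361.7, 487.2, 189.0) = 189.0 kN → gross-section yield.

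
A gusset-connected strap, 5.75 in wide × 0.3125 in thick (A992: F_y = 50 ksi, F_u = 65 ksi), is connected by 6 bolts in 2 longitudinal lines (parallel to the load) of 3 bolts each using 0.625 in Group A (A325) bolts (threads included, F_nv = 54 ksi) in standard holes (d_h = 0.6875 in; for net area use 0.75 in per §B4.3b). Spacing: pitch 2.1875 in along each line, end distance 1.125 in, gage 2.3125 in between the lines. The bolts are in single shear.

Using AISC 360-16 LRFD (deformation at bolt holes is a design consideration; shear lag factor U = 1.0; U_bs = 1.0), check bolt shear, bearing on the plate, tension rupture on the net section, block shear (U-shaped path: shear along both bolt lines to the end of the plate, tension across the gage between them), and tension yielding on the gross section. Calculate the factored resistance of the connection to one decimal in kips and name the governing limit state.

64.7 kips (net-section rupture governs)

Bolt shear: A_b = π(0.625)²/4 = 0.3068 in². φR_n = 0.75 × 54 × 0.3068 × 6 × 1 = 74.6 kips.
Bearing (0.3125 in plate, F_u = 65 ksi): end bolts L_c = 1.125 − 0.6875/2 = 0.78125, R_n = min(1.2×0.78125×0.3125×65, 2.4×0.625×0.3125×65) = 19.043 kips/bolt; interior L_c = 2.1875 − 0.6875 = 1.5, R_n = 30.469 kips/bolt. φR_n = 0.75 × (2×19.043 + 4×30.469) = 120.0 kips.
Tension rupture (net): A_n = (5.75 − 2×0.75)×0.3125 = 1.3281 in² (U = 1.0, A_e = A_n). φR_n = 0.75 × 65 × 1.3281 = 64.7 kips.
Block shear: shear path 2×[1.125+2×2.1875] = 2×5.5 in, A_gv = 3.4375, A_nv = 2×(5.5 − 2.5×0.75)×0.3125 = 2.2656 in²; tension across gage: (2.3125 − 1×0.75)×0.3125 = 0.48828 in². R_n = min(0.6×65×2.2656, 0.6×50×3.4375) + 1.0×65×0.48828 = min(88.358, 103.13) + 31.738 = 120.1 kips. φR_n = 0.75 × 120.1 = 90.1 kips.
Tension yield (gross): A_g = 5.75×0.3125 = 1.7969 in². φR_n = 0.90 × 50 × 1.7969 = 80.9 kips.
Governing: min(74.6, 120.0, 64.7, 90.1, 80.9) = 64.7 kips → net-section rupture.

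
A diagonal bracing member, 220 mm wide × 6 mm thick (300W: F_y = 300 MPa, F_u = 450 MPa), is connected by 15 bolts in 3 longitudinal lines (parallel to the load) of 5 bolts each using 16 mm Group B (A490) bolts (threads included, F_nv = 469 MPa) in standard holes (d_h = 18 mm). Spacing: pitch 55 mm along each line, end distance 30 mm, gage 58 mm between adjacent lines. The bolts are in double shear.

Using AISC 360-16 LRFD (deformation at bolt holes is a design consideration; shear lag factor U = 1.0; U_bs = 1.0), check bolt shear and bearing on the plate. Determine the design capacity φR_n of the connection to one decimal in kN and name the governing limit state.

Bolt shear: A_b = π(16)²/4 = 201.06 mm². φR_n = 0.75 × 469 × 201.06 × 15 × 2 = 2121.7 kN.
Bearing (6 mm plate, F_u = 450 MPa): end bolts L_c = 30 − 18/2 = 21, R_n = min(1.2×21×6×450, 2.4×16×6×450) = 68.04 kN/bolt; interior L_c = 55 − 18 = 37, R_n = 103.68 kN/bolt. φR_n = 0.75 × (3×68.04 + 12×103.68) = 1086.2 kN.
Governing: min(2121.7, 1086.2) = 1086.2 kN → bearing.

1086.2 kN (bearing governs)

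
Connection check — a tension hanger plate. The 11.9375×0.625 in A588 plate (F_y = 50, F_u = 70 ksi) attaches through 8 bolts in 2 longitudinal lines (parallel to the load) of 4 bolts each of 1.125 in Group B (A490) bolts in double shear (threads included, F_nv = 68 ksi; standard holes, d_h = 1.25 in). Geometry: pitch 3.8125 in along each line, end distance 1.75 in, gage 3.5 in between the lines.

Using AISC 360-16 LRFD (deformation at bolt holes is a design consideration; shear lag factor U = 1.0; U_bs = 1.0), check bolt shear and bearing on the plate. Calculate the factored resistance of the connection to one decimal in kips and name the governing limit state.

620.2 kips (bearing governs)

Bolt shear: A_b = π(1.125)²/4 = 0.99402 in². φR_n = 0.75 × 68 × 0.99402 × 8 × 2 = 811.1 kips.
Bearing (0.625 in plate, F_u = 70 ksi): end bolts L_c = 1.75 − 1.25/2 = 1.125, R_n = min(1.2×1.125×0.625×70, 2.4×1.125×0.625×70) = 59.063 kips/bolt; interior L_c = 3.8125 − 1.25 = 2.5625, R_n = 118.13 kips/bolt. φR_n = 0.75 × (2×59.063 + 6×118.13) = 620.2 kips.
Governing: min(811.1, 620.2) = 620.2 kips → bearing.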